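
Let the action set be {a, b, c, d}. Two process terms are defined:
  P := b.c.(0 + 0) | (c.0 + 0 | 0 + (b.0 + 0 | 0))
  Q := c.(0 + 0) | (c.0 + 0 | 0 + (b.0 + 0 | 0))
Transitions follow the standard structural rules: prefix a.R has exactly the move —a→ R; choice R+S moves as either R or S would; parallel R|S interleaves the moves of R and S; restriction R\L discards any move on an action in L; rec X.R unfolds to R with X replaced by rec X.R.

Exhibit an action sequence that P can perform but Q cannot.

LTS(P): 6 reachable states
  u0 = b.c.(0 + 0) | (c.0 + 0 | 0 + (b.0 + 0 | 0)) → —b→ u1, —b→ u2, —c→ u1
  u1 = b.c.(0 + 0) | 0 → —b→ u3
  u2 = c.(0 + 0) | (c.0 + 0 | 0 + (b.0 + 0 | 0)) → —b→ u3, —c→ u3, —c→ u4
  u3 = c.(0 + 0) | 0 → —c→ u5
  u4 = (0 + 0) | (c.0 + 0 | 0 + (b.0 + 0 | 0)) → —b→ u5, —c→ u5
  u5 = (0 + 0) | 0 → ·
LTS(Q): 4 reachable states
  v0 = c.(0 + 0) | (c.0 + 0 | 0 + (b.0 + 0 | 0)) → —b→ v1, —c→ v1, —c→ v2
  v1 = c.(0 + 0) | 0 → —c→ v3
  v2 = (0 + 0) | (c.0 + 0 | 0 + (b.0 + 0 | 0)) → —b→ v3, —c→ v3
  v3 = (0 + 0) | 0 → ·
Run σ = ⟨bb⟩ on P: start {u0}
  after b @ step 1: {u1, u2}
  after b @ step 2: {u3}
  — P admits the full trace.
Run σ = ⟨bb⟩ on Q: start {v0}
  after b @ step 1: {v1}
  after b @ step 2: no successor for Q

bb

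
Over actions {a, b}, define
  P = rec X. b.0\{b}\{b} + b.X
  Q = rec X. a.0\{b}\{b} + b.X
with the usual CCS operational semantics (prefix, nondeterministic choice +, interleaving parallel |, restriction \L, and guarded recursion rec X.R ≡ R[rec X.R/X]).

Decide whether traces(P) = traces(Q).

traces(P) ≠ traces(Q) — witness ⟨a⟩

P's transition system — 2 states:
  s0 = rec X. b.0\{b}\{b} + b.X | ··b··> s0, ··b··> s1
  s1 = 0\{b}\{b} | (no moves)
Q's transition system — 2 states:
  t0 = rec X. a.0\{b}\{b} + b.X | ··a··> t1, ··b··> t0
  t1 = 0\{b}\{b} | (no moves)
Trace ⟨a⟩ through Q, begin at {t0}:
  step 1 (a): {t1}
  ✓ Q
Trace ⟨a⟩ through P, begin at {s0}:
  step 1 (a): no successor for P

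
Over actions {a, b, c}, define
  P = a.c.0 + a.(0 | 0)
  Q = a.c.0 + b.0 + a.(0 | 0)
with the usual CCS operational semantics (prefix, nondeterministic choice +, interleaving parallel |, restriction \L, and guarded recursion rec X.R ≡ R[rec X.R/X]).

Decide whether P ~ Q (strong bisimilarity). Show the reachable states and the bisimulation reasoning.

P ≁ Q

LTS(P): 4 reachable states
  u0 = a.c.0 + a.(0 | 0) ⊢ ··a··> u1, ··a··> u2
  u1 = 0 | 0 ⊢ deadlocked
  u2 = c.0 ⊢ ··c··> u3
  u3 = 0 ⊢ deadlocked
LTS(Q): 4 reachable states
  v0 = a.c.0 + b.0 + a.(0 | 0) ⊢ ··a··> v1, ··a··> v2, ··b··> v3
  v1 = 0 | 0 ⊢ deadlocked
  v2 = c.0 ⊢ ··c··> v3
  v3 = 0 ⊢ deadlocked
Coarsest stable partition (strong bisimilarity classes):
  B0 = {u0}
  B1 = {u1, u3, v1, v3}
  B2 = {u2, v2}
  B3 = {v0}
u0 ∈ B0, v0 ∈ B3 → different blocks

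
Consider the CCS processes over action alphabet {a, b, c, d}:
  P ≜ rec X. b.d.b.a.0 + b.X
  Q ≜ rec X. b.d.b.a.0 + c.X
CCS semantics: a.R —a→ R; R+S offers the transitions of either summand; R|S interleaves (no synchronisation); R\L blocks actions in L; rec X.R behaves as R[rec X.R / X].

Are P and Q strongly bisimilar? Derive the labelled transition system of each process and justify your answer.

Reachable graph of P (5 states):
  s0 = rec X. b.d.b.a.0 + b.X ⊢ --b--▸ s0, --b--▸ s1
  s1 = d.b.a.0 ⊢ --d--▸ s2
  s2 = b.a.0 ⊢ --b--▸ s3
  s3 = a.0 ⊢ --a--▸ s4
  s4 = 0 ⊢ (no moves)
Reachable graph of Q (5 states):
  t0 = rec X. b.d.b.a.0 + c.X ⊢ --b--▸ t1, --c--▸ t0
  t1 = d.b.a.0 ⊢ --d--▸ t2
  t2 = b.a.0 ⊢ --b--▸ t3
  t3 = a.0 ⊢ --a--▸ t4
  t4 = 0 ⊢ (no moves)
Partition-refinement fixed point:
  B0 = {s0}
  B1 = {s1, t1}
  B2 = {s2, t2}
  B3 = {s3, t3}
  B4 = {s4, t4}
  B5 = {t0}
s0 ∈ B0, t0 ∈ B5 → different blocks

NO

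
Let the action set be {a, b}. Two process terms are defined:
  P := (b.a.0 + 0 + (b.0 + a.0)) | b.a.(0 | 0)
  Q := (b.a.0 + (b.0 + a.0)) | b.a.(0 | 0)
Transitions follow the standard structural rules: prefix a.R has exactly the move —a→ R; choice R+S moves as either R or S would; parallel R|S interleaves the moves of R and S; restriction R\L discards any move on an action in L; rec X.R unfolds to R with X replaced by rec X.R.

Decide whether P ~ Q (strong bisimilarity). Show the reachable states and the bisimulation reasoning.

P's transition system — 9 states:
  p0 = (b.a.0 + 0 + (b.0 + a.0)) | b.a.(0 | 0) → —a→ p1, —b→ p1, —b→ p2, —b→ p3
  p1 = 0 | b.a.(0 | 0) → —b→ p4
  p2 = (b.a.0 + 0 + (b.0 + a.0)) | a.(0 | 0) → —a→ p4, —a→ p5, —b→ p4, —b→ p6
  p3 = a.0 | b.a.(0 | 0) → —a→ p1, —b→ p6
  p4 = 0 | a.(0 | 0) → —a→ p7
  p5 = (b.a.0 + 0 + (b.0 + a.0)) | (0 | 0) → —a→ p7, —b→ p7, —b→ p8
  p6 = a.0 | a.(0 | 0) → —a→ p4, —a→ p8
  p7 = 0 | (0 | 0) → deadlocked
  p8 = a.0 | (0 | 0) → —a→ p7
Q's transition system — 9 states:
  q0 = (b.a.0 + (b.0 + a.0)) | b.a.(0 | 0) → —a→ q1, —b→ q1, —b→ q2, —b→ q3
  q1 = 0 | b.a.(0 | 0) → —b→ q4
  q2 = (b.a.0 + (b.0 + a.0)) | a.(0 | 0) → —a→ q4, —a→ q5, —b→ q4, —b→ q6
  q3 = a.0 | b.a.(0 | 0) → —a→ q1, —b→ q6
  q4 = 0 | a.(0 | 0) → —a→ q7
  q5 = (b.a.0 + (b.0 + a.0)) | (0 | 0) → —a→ q7, —b→ q7, —b→ q8
  q6 = a.0 | a.(0 | 0) → —a→ q4, —a→ q8
  q7 = 0 | (0 | 0) → deadlocked
  q8 = a.0 | (0 | 0) → —a→ q7
Bisimilarity quotient blocks:
  B0 = {p0, q0}
  B1 = {p1, q1}
  B2 = {p4, p8, q4, q8}
  B3 = {p7, q7}
  B4 = {p2, q2}
  B5 = {p5, q5}
  B6 = {p6, q6}
  B7 = {p3, q3}
p0 ∈ B0, q0 ∈ B0 → same block

P ~ Q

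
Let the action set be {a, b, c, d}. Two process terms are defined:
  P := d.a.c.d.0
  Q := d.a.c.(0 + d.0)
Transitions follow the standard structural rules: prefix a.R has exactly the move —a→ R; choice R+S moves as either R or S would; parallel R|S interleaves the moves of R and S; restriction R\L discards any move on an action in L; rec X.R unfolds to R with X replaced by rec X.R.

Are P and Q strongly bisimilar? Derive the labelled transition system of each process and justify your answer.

YES

P's transition system — 5 states:
  m0 = d.a.c.d.0 :: =d=> m1
  m1 = a.c.d.0 :: =a=> m2
  m2 = c.d.0 :: =c=> m3
  m3 = d.0 :: =d=> m4
  m4 = 0 :: stopped
Q's transition system — 5 states:
  n0 = d.a.c.(0 + d.0) :: =d=> n1
  n1 = a.c.(0 + d.0) :: =a=> n2
  n2 = c.(0 + d.0) :: =c=> n3
  n3 = 0 + d.0 :: =d=> n4
  n4 = 0 :: stopped
Coarsest stable partition (strong bisimilarity classes):
  B0 = {m0, n0}
  B1 = {m1, n1}
  B2 = {m2, n2}
  B3 = {m3, n3}
  B4 = {m4, n4}
m0 ∈ B0, n0 ∈ B0 → same block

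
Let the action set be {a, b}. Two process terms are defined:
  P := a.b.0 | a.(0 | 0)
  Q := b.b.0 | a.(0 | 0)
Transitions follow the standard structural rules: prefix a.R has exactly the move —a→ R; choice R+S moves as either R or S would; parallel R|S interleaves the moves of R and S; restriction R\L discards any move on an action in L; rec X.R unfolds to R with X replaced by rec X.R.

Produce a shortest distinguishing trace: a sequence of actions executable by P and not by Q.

aa

Reachable graph of P (6 states):
  p0 = a.b.0 | a.(0 | 0) | =a=> p1, =a=> p2
  p1 = a.b.0 | (0 | 0) | =a=> p3
  p2 = b.0 | a.(0 | 0) | =a=> p3, =b=> p4
  p3 = b.0 | (0 | 0) | =b=> p5
  p4 = 0 | a.(0 | 0) | =a=> p5
  p5 = 0 | (0 | 0) | deadlocked
Reachable graph of Q (6 states):
  q0 = b.b.0 | a.(0 | 0) | =a=> q1, =b=> q2
  q1 = b.b.0 | (0 | 0) | =b=> q3
  q2 = b.0 | a.(0 | 0) | =a=> q3, =b=> q4
  q3 = b.0 | (0 | 0) | =b=> q5
  q4 = 0 | a.(0 | 0) | =a=> q5
  q5 = 0 | (0 | 0) | deadlocked
Trace ⟨aa⟩ through P, begin at {p0}:
  [1] a ⇒ {p1, p2}
  [2] a ⇒ {p3}
  — P admits the full trace.
Trace ⟨aa⟩ through Q, begin at {q0}:
  [1] a ⇒ {q1}
  [2] a ⇒ no successor for Q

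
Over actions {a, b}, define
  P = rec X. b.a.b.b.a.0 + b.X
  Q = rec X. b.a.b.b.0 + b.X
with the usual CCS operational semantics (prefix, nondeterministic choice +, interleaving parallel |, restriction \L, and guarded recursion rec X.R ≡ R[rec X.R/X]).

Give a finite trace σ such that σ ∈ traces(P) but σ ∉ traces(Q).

LTS(P): 6 reachable states
  m0 = rec X. b.a.b.b.a.0 + b.X ⊢ =b=> m0, =b=> m1
  m1 = a.b.b.a.0 ⊢ =a=> m2
  m2 = b.b.a.0 ⊢ =b=> m3
  m3 = b.a.0 ⊢ =b=> m4
  m4 = a.0 ⊢ =a=> m5
  m5 = 0 ⊢ ·
LTS(Q): 5 reachable states
  n0 = rec X. b.a.b.b.0 + b.X ⊢ =b=> n0, =b=> n1
  n1 = a.b.b.0 ⊢ =a=> n2
  n2 = b.b.0 ⊢ =b=> n3
  n3 = b.0 ⊢ =b=> n4
  n4 = 0 ⊢ ·
Executing babba from P (initial set {m0}):
  step 1 (b): {m0, m1}
  step 2 (a): {m2}
  step 3 (b): {m3}
  step 4 (b): {m4}
  step 5 (a): {m5}
  P completes σ.
Executing babba from Q (initial set {n0}):
  step 1 (b): {n0, n1}
  step 2 (a): {n2}
  step 3 (b): {n3}
  step 4 (b): {n4}
  step 5 (a): ∅ (Q stuck)

babba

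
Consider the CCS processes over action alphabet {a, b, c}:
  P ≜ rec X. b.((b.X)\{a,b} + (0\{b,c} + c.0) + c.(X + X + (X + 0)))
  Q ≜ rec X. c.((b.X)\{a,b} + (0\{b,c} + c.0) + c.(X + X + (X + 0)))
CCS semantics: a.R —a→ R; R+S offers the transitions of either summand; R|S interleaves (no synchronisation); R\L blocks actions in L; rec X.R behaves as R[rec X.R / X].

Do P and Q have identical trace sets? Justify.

LTS(P): 4 reachable states
  u0 = rec X. b.((b.X)\{a,b} + (0\{b,c} + c.0) + c.(X + X + (X + 0))) ⊢ -b-> u1
  u1 = (b.(rec X. b.((b.X)\{a,b} + (0\{b,c} + c.0) + c.(X + X + (X + 0)))))\{a,b} + (0\{b,c} + c.0) + c.((rec X. b.((b.X)\{a,b} + (0\{b,c} + c.0) + c.(X + X + (X + 0)))) + (rec X. b.((b.X)\{a,b} + (0\{b,c} + c.0) + c.(X + X + (X + 0)))) + ((rec X. b.((b.X)\{a,b} + (0\{b,c} + c.0) + c.(X + X + (X + 0)))) + 0)) ⊢ -c-> u2, -c-> u3
  u2 = (rec X. b.((b.X)\{a,b} + (0\{b,c} + c.0) + c.(X + X + (X + 0)))) + (rec X. b.((b.X)\{a,b} + (0\{b,c} + c.0) + c.(X + X + (X + 0)))) + ((rec X. b.((b.X)\{a,b} + (0\{b,c} + c.0) + c.(X + X + (X + 0)))) + 0) ⊢ -b-> u1
  u3 = 0 ⊢ (no moves)
LTS(Q): 4 reachable states
  v0 = rec X. c.((b.X)\{a,b} + (0\{b,c} + c.0) + c.(X + X + (X + 0))) ⊢ -c-> v1
  v1 = (b.(rec X. c.((b.X)\{a,b} + (0\{b,c} + c.0) + c.(X + X + (X + 0)))))\{a,b} + (0\{b,c} + c.0) + c.((rec X. c.((b.X)\{a,b} + (0\{b,c} + c.0) + c.(X + X + (X + 0)))) + (rec X. c.((b.X)\{a,b} + (0\{b,c} + c.0) + c.(X + X + (X + 0)))) + ((rec X. c.((b.X)\{a,b} + (0\{b,c} + c.0) + c.(X + X + (X + 0)))) + 0)) ⊢ -c-> v2, -c-> v3
  v2 = (rec X. c.((b.X)\{a,b} + (0\{b,c} + c.0) + c.(X + X + (X + 0)))) + (rec X. c.((b.X)\{a,b} + (0\{b,c} + c.0) + c.(X + X + (X + 0)))) + ((rec X. c.((b.X)\{a,b} + (0\{b,c} + c.0) + c.(X + X + (X + 0)))) + 0) ⊢ -c-> v1
  v3 = 0 ⊢ (no moves)
Trace ⟨b⟩ through P, begin at {u0}:
  after b @ step 1: {u1}
  P completes σ.
Trace ⟨b⟩ through Q, begin at {v0}:
  after b @ step 1: ∅ (Q stuck)

traces(P) ≠ traces(Q) — witness ⟨b⟩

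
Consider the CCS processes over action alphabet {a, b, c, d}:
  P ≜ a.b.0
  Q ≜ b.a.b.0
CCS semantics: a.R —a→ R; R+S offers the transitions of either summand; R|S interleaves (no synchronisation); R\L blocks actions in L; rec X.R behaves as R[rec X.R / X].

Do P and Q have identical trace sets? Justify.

P's transition system — 3 states:
  p0 = a.b.0 :: -a-> p1
  p1 = b.0 :: -b-> p2
  p2 = 0 :: ·
Q's transition system — 4 states:
  q0 = b.a.b.0 :: -b-> q1
  q1 = a.b.0 :: -a-> q2
  q2 = b.0 :: -b-> q3
  q3 = 0 :: ·
Run σ = ⟨a⟩ on P: start {p0}
  [1] a ⇒ {p1}
  — P admits the full trace.
Run σ = ⟨a⟩ on Q: start {q0}
  [1] a ⇒ ∅  — Q cannot continue

trace-distinct — witness ⟨a⟩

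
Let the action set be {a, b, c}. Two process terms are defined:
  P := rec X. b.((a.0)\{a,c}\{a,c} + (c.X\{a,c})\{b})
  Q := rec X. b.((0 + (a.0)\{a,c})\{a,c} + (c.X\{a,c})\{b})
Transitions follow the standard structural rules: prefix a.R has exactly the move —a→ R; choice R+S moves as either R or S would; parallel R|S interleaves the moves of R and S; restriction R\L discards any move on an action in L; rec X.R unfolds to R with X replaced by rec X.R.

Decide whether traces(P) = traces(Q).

YES

LTS(P): 3 reachable states
  u0 = rec X. b.((a.0)\{a,c}\{a,c} + (c.X\{a,c})\{b}) | -b-> u1
  u1 = (a.0)\{a,c}\{a,c} + (c.(rec X. b.((a.0)\{a,c}\{a,c} + (c.X\{a,c})\{b}))\{a,c})\{b} | -c-> u2
  u2 = (rec X. b.((a.0)\{a,c}\{a,c} + (c.X\{a,c})\{b}))\{a,c}\{b} | stopped
LTS(Q): 3 reachable states
  v0 = rec X. b.((0 + (a.0)\{a,c})\{a,c} + (c.X\{a,c})\{b}) | -b-> v1
  v1 = (0 + (a.0)\{a,c})\{a,c} + (c.(rec X. b.((0 + (a.0)\{a,c})\{a,c} + (c.X\{a,c})\{b}))\{a,c})\{b} | -c-> v2
  v2 = (rec X. b.((0 + (a.0)\{a,c})\{a,c} + (c.X\{a,c})\{b}))\{a,c}\{b} | stopped
Partition-refinement fixed point:
  B0 = {u0, v0}
  B1 = {u1, v1}
  B2 = {u2, v2}
u0 ∈ B0, v0 ∈ B0 → same block
Bisimilar ⇒ trace-equivalent.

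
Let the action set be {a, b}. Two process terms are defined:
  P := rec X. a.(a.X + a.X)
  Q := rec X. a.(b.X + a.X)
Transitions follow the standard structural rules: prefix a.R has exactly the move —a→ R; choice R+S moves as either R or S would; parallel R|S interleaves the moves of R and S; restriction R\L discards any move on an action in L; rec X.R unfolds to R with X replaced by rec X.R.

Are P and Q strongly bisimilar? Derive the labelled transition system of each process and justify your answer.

not bisimilar

Reachable graph of P (2 states):
  u0 = rec X. a.(a.X + a.X) :: ··a··> u1
  u1 = a.(rec X. a.(a.X + a.X)) + a.(rec X. a.(a.X + a.X)) :: ··a··> u0
Reachable graph of Q (2 states):
  v0 = rec X. a.(b.X + a.X) :: ··a··> v1
  v1 = b.(rec X. a.(b.X + a.X)) + a.(rec X. a.(b.X + a.X)) :: ··a··> v0, ··b··> v0
Bisimilarity quotient blocks:
  B0 = {u0, u1}
  B1 = {v0}
  B2 = {v1}
u0 ∈ B0, v0 ∈ B1 → different blocks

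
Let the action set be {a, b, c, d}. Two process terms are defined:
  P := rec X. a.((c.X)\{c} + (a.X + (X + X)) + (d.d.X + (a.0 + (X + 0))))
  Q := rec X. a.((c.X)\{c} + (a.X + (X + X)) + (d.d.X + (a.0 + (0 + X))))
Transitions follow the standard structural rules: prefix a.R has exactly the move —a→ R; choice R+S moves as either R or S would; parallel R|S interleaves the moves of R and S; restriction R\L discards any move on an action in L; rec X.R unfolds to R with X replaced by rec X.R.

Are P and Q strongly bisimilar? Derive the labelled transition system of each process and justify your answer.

Reachable graph of P (4 states):
  s0 = rec X. a.((c.X)\{c} + (a.X + (X + X)) + (d.d.X + (a.0 + (X + 0)))) :: =a=> s1
  s1 = (c.(rec X. a.((c.X)\{c} + (a.X + (X + X)) + (d.d.X + (a.0 + (X + 0))))))\{c} + (a.(rec X. a.((c.X)\{c} + (a.X + (X + X)) + (d.d.X + (a.0 + (X + 0))))) + ((rec X. a.((c.X)\{c} + (a.X + (X + X)) + (d.d.X + (a.0 + (X + 0))))) + (rec X. a.((c.X)\{c} + (a.X + (X + X)) + (d.d.X + (a.0 + (X + 0))))))) + (d.d.(rec X. a.((c.X)\{c} + (a.X + (X + X)) + (d.d.X + (a.0 + (X + 0))))) + (a.0 + ((rec X. a.((c.X)\{c} + (a.X + (X + X)) + (d.d.X + (a.0 + (X + 0))))) + 0))) :: =a=> s0, =a=> s1, =a=> s2, =d=> s3
  s2 = 0 :: ·
  s3 = d.(rec X. a.((c.X)\{c} + (a.X + (X + X)) + (d.d.X + (a.0 + (X + 0))))) :: =d=> s0
Reachable graph of Q (4 states):
  t0 = rec X. a.((c.X)\{c} + (a.X + (X + X)) + (d.d.X + (a.0 + (0 + X)))) :: =a=> t1
  t1 = (c.(rec X. a.((c.X)\{c} + (a.X + (X + X)) + (d.d.X + (a.0 + (0 + X))))))\{c} + (a.(rec X. a.((c.X)\{c} + (a.X + (X + X)) + (d.d.X + (a.0 + (0 + X))))) + ((rec X. a.((c.X)\{c} + (a.X + (X + X)) + (d.d.X + (a.0 + (0 + X))))) + (rec X. a.((c.X)\{c} + (a.X + (X + X)) + (d.d.X + (a.0 + (0 + X))))))) + (d.d.(rec X. a.((c.X)\{c} + (a.X + (X + X)) + (d.d.X + (a.0 + (0 + X))))) + (a.0 + (0 + (rec X. a.((c.X)\{c} + (a.X + (X + X)) + (d.d.X + (a.0 + (0 + X)))))))) :: =a=> t0, =a=> t1, =a=> t2, =d=> t3
  t2 = 0 :: ·
  t3 = d.(rec X. a.((c.X)\{c} + (a.X + (X + X)) + (d.d.X + (a.0 + (0 + X))))) :: =d=> t0
Coarsest stable partition (strong bisimilarity classes):
  B0 = {s0, t0}
  B1 = {s1, t1}
  B2 = {s2, t2}
  B3 = {s3, t3}
s0 ∈ B0, t0 ∈ B0 → same block

bisimilar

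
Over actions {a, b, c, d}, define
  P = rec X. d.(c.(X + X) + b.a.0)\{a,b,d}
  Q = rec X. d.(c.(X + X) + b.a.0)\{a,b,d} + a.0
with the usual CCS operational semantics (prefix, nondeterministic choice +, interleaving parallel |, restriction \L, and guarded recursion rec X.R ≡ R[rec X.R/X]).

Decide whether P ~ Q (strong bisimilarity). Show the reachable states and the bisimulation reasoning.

Reachable graph of P (3 states):
  p0 = rec X. d.(c.(X + X) + b.a.0)\{a,b,d} :: =d=> p1
  p1 = (c.((rec X. d.(c.(X + X) + b.a.0)\{a,b,d}) + (rec X. d.(c.(X + X) + b.a.0)\{a,b,d})) + b.a.0)\{a,b,d} :: =c=> p2
  p2 = ((rec X. d.(c.(X + X) + b.a.0)\{a,b,d}) + (rec X. d.(c.(X + X) + b.a.0)\{a,b,d}))\{a,b,d} :: ∅
Reachable graph of Q (4 states):
  q0 = rec X. d.(c.(X + X) + b.a.0)\{a,b,d} + a.0 :: =a=> q1, =d=> q2
  q1 = 0 :: ∅
  q2 = (c.((rec X. d.(c.(X + X) + b.a.0)\{a,b,d} + a.0) + (rec X. d.(c.(X + X) + b.a.0)\{a,b,d} + a.0)) + b.a.0)\{a,b,d} :: =c=> q3
  q3 = ((rec X. d.(c.(X + X) + b.a.0)\{a,b,d} + a.0) + (rec X. d.(c.(X + X) + b.a.0)\{a,b,d} + a.0))\{a,b,d} :: ∅
Partition-refinement fixed point:
  B0 = {p0}
  B1 = {p1, q2}
  B2 = {p2, q1, q3}
  B3 = {q0}
p0 ∈ B0, q0 ∈ B3 → different blocks

not bisimilar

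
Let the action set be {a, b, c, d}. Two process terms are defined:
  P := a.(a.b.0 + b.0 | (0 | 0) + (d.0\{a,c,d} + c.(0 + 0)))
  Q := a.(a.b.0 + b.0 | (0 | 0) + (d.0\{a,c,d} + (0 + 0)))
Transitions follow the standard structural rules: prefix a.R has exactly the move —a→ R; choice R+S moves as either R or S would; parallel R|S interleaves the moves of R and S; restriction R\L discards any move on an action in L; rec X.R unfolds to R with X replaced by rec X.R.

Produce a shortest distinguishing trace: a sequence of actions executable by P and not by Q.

ac

P's transition system — 7 states:
  p0 = a.(a.b.0 + b.0 | (0 | 0) + (d.0\{a,c,d} + c.(0 + 0))) has moves -a-> p1
  p1 = a.b.0 + b.0 | (0 | 0) + (d.0\{a,c,d} + c.(0 + 0)) has moves -a-> p2, -b-> p3, -c-> p4, -d-> p5
  p2 = b.0 has moves -b-> p6
  p3 = 0 | (0 | 0) has moves deadlocked
  p4 = 0 + 0 has moves deadlocked
  p5 = 0\{a,c,d} has moves deadlocked
  p6 = 0 has moves deadlocked
Q's transition system — 6 states:
  q0 = a.(a.b.0 + b.0 | (0 | 0) + (d.0\{a,c,d} + (0 + 0))) has moves -a-> q1
  q1 = a.b.0 + b.0 | (0 | 0) + (d.0\{a,c,d} + (0 + 0)) has moves -a-> q2, -b-> q3, -d-> q4
  q2 = b.0 has moves -b-> q5
  q3 = 0 | (0 | 0) has moves deadlocked
  q4 = 0\{a,c,d} has moves deadlocked
  q5 = 0 has moves deadlocked
Executing ac from P (initial set {p0}):
  [1] a ⇒ {p1}
  [2] c ⇒ {p4}
  — P admits the full trace.
Executing ac from Q (initial set {q0}):
  [1] a ⇒ {q1}
  [2] c ⇒ ∅ (Q stuck)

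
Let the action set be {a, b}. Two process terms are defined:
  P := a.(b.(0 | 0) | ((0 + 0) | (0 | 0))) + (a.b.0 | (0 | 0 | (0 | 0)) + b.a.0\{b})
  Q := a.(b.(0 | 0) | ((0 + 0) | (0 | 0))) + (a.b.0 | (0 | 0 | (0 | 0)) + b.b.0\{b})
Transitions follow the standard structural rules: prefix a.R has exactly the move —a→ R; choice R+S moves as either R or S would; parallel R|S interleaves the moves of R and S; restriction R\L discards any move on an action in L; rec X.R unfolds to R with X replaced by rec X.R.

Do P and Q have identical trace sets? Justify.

traces(P) ≠ traces(Q) — witness ⟨ba⟩

P's transition system — 7 states:
  u0 = a.(b.(0 | 0) | ((0 + 0) | (0 | 0))) + (a.b.0 | (0 | 0 | (0 | 0)) + b.a.0\{b}) ⊢ —a→ u1, —a→ u2, —b→ u3
  u1 = b.(0 | 0) | ((0 + 0) | (0 | 0)) ⊢ —b→ u4
  u2 = b.0 | (0 | 0 | (0 | 0)) ⊢ —b→ u5
  u3 = a.0\{b} ⊢ —a→ u6
  u4 = 0 | 0 | ((0 + 0) | (0 | 0)) ⊢ ∅
  u5 = 0 | (0 | 0 | (0 | 0)) ⊢ ∅
  u6 = 0\{b} ⊢ ∅
Q's transition system — 7 states:
  v0 = a.(b.(0 | 0) | ((0 + 0) | (0 | 0))) + (a.b.0 | (0 | 0 | (0 | 0)) + b.b.0\{b}) ⊢ —a→ v1, —a→ v2, —b→ v3
  v1 = b.(0 | 0) | ((0 + 0) | (0 | 0)) ⊢ —b→ v4
  v2 = b.0 | (0 | 0 | (0 | 0)) ⊢ —b→ v5
  v3 = b.0\{b} ⊢ —b→ v6
  v4 = 0 | 0 | ((0 + 0) | (0 | 0)) ⊢ ∅
  v5 = 0 | (0 | 0 | (0 | 0)) ⊢ ∅
  v6 = 0\{b} ⊢ ∅
Run σ = ⟨ba⟩ on P: start {u0}
  [1] b ⇒ {u3}
  [2] a ⇒ {u6}
  — P admits the full trace.
Run σ = ⟨ba⟩ on Q: start {v0}
  [1] b ⇒ {v3}
  [2] a ⇒ no successor for Q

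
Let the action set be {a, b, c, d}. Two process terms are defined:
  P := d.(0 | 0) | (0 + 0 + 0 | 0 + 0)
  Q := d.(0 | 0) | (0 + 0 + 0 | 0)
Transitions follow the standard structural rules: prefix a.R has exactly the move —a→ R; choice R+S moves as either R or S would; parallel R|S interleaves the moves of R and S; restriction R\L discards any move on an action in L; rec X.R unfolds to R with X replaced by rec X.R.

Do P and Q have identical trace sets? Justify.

P's transition system — 2 states:
  u0 = d.(0 | 0) | (0 + 0 + 0 | 0 + 0) | =d=> u1
  u1 = 0 | 0 | (0 + 0 + 0 | 0 + 0) | stopped
Q's transition system — 2 states:
  v0 = d.(0 | 0) | (0 + 0 + 0 | 0) | =d=> v1
  v1 = 0 | 0 | (0 + 0 + 0 | 0) | stopped
Bisimilarity quotient blocks:
  B0 = {u0, v0}
  B1 = {u1, v1}
u0 ∈ B0, v0 ∈ B0 → same block
Bisimilar ⇒ trace-equivalent.

YES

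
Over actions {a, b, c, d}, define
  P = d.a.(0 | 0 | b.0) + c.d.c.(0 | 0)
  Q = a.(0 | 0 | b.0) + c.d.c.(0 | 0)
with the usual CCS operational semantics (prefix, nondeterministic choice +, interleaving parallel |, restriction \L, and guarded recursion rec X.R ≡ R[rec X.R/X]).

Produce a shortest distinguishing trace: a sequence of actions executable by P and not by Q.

d

LTS(P): 7 reachable states
  m0 = d.a.(0 | 0 | b.0) + c.d.c.(0 | 0) → —c→ m1, —d→ m2
  m1 = d.c.(0 | 0) → —d→ m3
  m2 = a.(0 | 0 | b.0) → —a→ m4
  m3 = c.(0 | 0) → —c→ m5
  m4 = 0 | 0 | b.0 → —b→ m6
  m5 = 0 | 0 → (no moves)
  m6 = 0 | 0 | 0 → (no moves)
LTS(Q): 6 reachable states
  n0 = a.(0 | 0 | b.0) + c.d.c.(0 | 0) → —a→ n1, —c→ n2
  n1 = 0 | 0 | b.0 → —b→ n3
  n2 = d.c.(0 | 0) → —d→ n4
  n3 = 0 | 0 | 0 → (no moves)
  n4 = c.(0 | 0) → —c→ n5
  n5 = 0 | 0 → (no moves)
Trace ⟨d⟩ through P, begin at {m0}:
  step 1 (d): {m2}
  ✓ P
Trace ⟨d⟩ through Q, begin at {n0}:
  step 1 (d): ∅ (Q stuck)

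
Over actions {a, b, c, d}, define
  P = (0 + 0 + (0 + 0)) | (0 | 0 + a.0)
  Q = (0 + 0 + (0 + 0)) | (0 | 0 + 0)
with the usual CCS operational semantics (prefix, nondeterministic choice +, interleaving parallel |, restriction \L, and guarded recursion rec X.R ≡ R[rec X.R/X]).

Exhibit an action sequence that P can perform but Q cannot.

LTS(P): 2 reachable states
  p0 = (0 + 0 + (0 + 0)) | (0 | 0 + a.0) ⊢ ··a··> p1
  p1 = (0 + 0 + (0 + 0)) | 0 ⊢ ∅
LTS(Q): 1 reachable states
  q0 = (0 + 0 + (0 + 0)) | (0 | 0 + 0) ⊢ ∅
Run σ = ⟨a⟩ on P: start {p0}
  after a @ step 1: {p1}
  P completes σ.
Run σ = ⟨a⟩ on Q: start {q0}
  after a @ step 1: no successor for Q

a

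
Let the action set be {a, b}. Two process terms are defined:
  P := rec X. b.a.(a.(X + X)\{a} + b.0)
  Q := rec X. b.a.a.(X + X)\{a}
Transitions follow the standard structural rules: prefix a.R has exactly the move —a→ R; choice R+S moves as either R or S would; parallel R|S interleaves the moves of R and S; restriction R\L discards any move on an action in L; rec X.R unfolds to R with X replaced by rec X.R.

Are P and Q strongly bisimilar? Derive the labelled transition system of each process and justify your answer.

NO

P's transition system — 6 states:
  u0 = rec X. b.a.(a.(X + X)\{a} + b.0) has moves -b-> u1
  u1 = a.(a.((rec X. b.a.(a.(X + X)\{a} + b.0)) + (rec X. b.a.(a.(X + X)\{a} + b.0)))\{a} + b.0) has moves -a-> u2
  u2 = a.((rec X. b.a.(a.(X + X)\{a} + b.0)) + (rec X. b.a.(a.(X + X)\{a} + b.0)))\{a} + b.0 has moves -a-> u3, -b-> u4
  u3 = ((rec X. b.a.(a.(X + X)\{a} + b.0)) + (rec X. b.a.(a.(X + X)\{a} + b.0)))\{a} has moves -b-> u5
  u4 = 0 has moves stopped
  u5 = (a.(a.((rec X. b.a.(a.(X + X)\{a} + b.0)) + (rec X. b.a.(a.(X + X)\{a} + b.0)))\{a} + b.0))\{a} has moves stopped
Q's transition system — 5 states:
  v0 = rec X. b.a.a.(X + X)\{a} has moves -b-> v1
  v1 = a.a.((rec X. b.a.a.(X + X)\{a}) + (rec X. b.a.a.(X + X)\{a}))\{a} has moves -a-> v2
  v2 = a.((rec X. b.a.a.(X + X)\{a}) + (rec X. b.a.a.(X + X)\{a}))\{a} has moves -a-> v3
  v3 = ((rec X. b.a.a.(X + X)\{a}) + (rec X. b.a.a.(X + X)\{a}))\{a} has moves -b-> v4
  v4 = (a.a.((rec X. b.a.a.(X + X)\{a}) + (rec X. b.a.a.(X + X)\{a}))\{a})\{a} has moves stopped
Bisimilarity quotient blocks:
  B0 = {u0}
  B1 = {u1}
  B2 = {u2}
  B3 = {u3, v3}
  B4 = {u4, u5, v4}
  B5 = {v0}
  B6 = {v1}
  B7 = {v2}
u0 ∈ B0, v0 ∈ B5 → different blocks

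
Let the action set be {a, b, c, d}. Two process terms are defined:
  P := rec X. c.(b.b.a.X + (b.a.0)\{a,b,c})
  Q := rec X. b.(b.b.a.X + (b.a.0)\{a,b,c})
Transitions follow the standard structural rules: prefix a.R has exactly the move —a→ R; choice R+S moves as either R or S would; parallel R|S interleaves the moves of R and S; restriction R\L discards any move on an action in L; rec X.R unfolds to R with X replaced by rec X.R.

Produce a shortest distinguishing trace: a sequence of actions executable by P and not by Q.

Reachable graph of P (4 states):
  p0 = rec X. c.(b.b.a.X + (b.a.0)\{a,b,c}) ⊢ —c→ p1
  p1 = b.b.a.(rec X. c.(b.b.a.X + (b.a.0)\{a,b,c})) + (b.a.0)\{a,b,c} ⊢ —b→ p2
  p2 = b.a.(rec X. c.(b.b.a.X + (b.a.0)\{a,b,c})) ⊢ —b→ p3
  p3 = a.(rec X. c.(b.b.a.X + (b.a.0)\{a,b,c})) ⊢ —a→ p0
Reachable graph of Q (4 states):
  q0 = rec X. b.(b.b.a.X + (b.a.0)\{a,b,c}) ⊢ —b→ q1
  q1 = b.b.a.(rec X. b.(b.b.a.X + (b.a.0)\{a,b,c})) + (b.a.0)\{a,b,c} ⊢ —b→ q2
  q2 = b.a.(rec X. b.(b.b.a.X + (b.a.0)\{a,b,c})) ⊢ —b→ q3
  q3 = a.(rec X. b.(b.b.a.X + (b.a.0)\{a,b,c})) ⊢ —a→ q0
Trace ⟨c⟩ through P, begin at {p0}:
  step 1 (c): {p1}
  ✓ P
Trace ⟨c⟩ through Q, begin at {q0}:
  step 1 (c): ∅  — Q cannot continue

c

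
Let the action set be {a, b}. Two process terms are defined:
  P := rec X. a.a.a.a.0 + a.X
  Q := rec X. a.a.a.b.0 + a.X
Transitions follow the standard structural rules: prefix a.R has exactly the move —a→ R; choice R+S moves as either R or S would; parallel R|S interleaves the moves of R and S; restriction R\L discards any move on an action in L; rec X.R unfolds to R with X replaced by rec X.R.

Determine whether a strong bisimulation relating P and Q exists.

P's transition system — 5 states:
  s0 = rec X. a.a.a.a.0 + a.X has moves =a=> s0, =a=> s1
  s1 = a.a.a.0 has moves =a=> s2
  s2 = a.a.0 has moves =a=> s3
  s3 = a.0 has moves =a=> s4
  s4 = 0 has moves deadlocked
Q's transition system — 5 states:
  t0 = rec X. a.a.a.b.0 + a.X has moves =a=> t0, =a=> t1
  t1 = a.a.b.0 has moves =a=> t2
  t2 = a.b.0 has moves =a=> t3
  t3 = b.0 has moves =b=> t4
  t4 = 0 has moves deadlocked
Bisimilarity quotient blocks:
  B0 = {s0}
  B1 = {s1}
  B2 = {s2}
  B3 = {s3}
  B4 = {s4, t4}
  B5 = {t0}
  B6 = {t1}
  B7 = {t2}
  B8 = {t3}
s0 ∈ B0, t0 ∈ B5 → different blocks

P ≁ Q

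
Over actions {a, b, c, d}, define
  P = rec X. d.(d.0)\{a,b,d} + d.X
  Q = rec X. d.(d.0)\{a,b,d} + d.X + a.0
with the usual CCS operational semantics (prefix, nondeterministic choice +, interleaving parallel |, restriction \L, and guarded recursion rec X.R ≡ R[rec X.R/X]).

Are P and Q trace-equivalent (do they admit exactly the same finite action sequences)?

traces(P) ≠ traces(Q) — witness ⟨a⟩

LTS(P): 2 reachable states
  s0 = rec X. d.(d.0)\{a,b,d} + d.X | —d→ s0, —d→ s1
  s1 = (d.0)\{a,b,d} | deadlocked
LTS(Q): 3 reachable states
  t0 = rec X. d.(d.0)\{a,b,d} + d.X + a.0 | —a→ t1, —d→ t0, —d→ t2
  t1 = 0 | deadlocked
  t2 = (d.0)\{a,b,d} | deadlocked
Executing a from Q (initial set {t0}):
  step 1 (a): {t1}
  Q completes σ.
Executing a from P (initial set {s0}):
  step 1 (a): ∅ (P stuck)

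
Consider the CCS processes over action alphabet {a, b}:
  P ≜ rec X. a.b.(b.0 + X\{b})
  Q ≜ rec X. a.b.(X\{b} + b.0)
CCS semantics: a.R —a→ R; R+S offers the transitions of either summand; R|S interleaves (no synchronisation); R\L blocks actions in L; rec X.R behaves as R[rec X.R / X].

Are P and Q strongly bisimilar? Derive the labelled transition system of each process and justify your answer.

YES

LTS(P): 5 reachable states
  p0 = rec X. a.b.(b.0 + X\{b}) ⊢ =a=> p1
  p1 = b.(b.0 + (rec X. a.b.(b.0 + X\{b}))\{b}) ⊢ =b=> p2
  p2 = b.0 + (rec X. a.b.(b.0 + X\{b}))\{b} ⊢ =a=> p3, =b=> p4
  p3 = (b.(b.0 + (rec X. a.b.(b.0 + X\{b}))\{b}))\{b} ⊢ ∅
  p4 = 0 ⊢ ∅
LTS(Q): 5 reachable states
  q0 = rec X. a.b.(X\{b} + b.0) ⊢ =a=> q1
  q1 = b.((rec X. a.b.(X\{b} + b.0))\{b} + b.0) ⊢ =b=> q2
  q2 = (rec X. a.b.(X\{b} + b.0))\{b} + b.0 ⊢ =a=> q3, =b=> q4
  q3 = (b.((rec X. a.b.(X\{b} + b.0))\{b} + b.0))\{b} ⊢ ∅
  q4 = 0 ⊢ ∅
Bisimilarity quotient blocks:
  B0 = {p0, q0}
  B1 = {p1, q1}
  B2 = {p2, q2}
  B3 = {p3, p4, q3, q4}
p0 ∈ B0, q0 ∈ B0 → same block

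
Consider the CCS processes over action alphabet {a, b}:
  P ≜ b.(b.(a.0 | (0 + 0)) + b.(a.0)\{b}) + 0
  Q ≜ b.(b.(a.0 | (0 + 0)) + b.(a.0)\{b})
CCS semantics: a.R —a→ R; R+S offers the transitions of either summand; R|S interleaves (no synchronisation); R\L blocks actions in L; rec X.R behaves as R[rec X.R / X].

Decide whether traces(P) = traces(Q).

traces(P) = traces(Q)

LTS(P): 6 reachable states
  s0 = b.(b.(a.0 | (0 + 0)) + b.(a.0)\{b}) + 0 :: —b→ s1
  s1 = b.(a.0 | (0 + 0)) + b.(a.0)\{b} :: —b→ s2, —b→ s3
  s2 = (a.0)\{b} :: —a→ s4
  s3 = a.0 | (0 + 0) :: —a→ s5
  s4 = 0\{b} :: (no moves)
  s5 = 0 | (0 + 0) :: (no moves)
LTS(Q): 6 reachable states
  t0 = b.(b.(a.0 | (0 + 0)) + b.(a.0)\{b}) :: —b→ t1
  t1 = b.(a.0 | (0 + 0)) + b.(a.0)\{b} :: —b→ t2, —b→ t3
  t2 = (a.0)\{b} :: —a→ t4
  t3 = a.0 | (0 + 0) :: —a→ t5
  t4 = 0\{b} :: (no moves)
  t5 = 0 | (0 + 0) :: (no moves)
Partition-refinement fixed point:
  B0 = {s0, t0}
  B1 = {s1, t1}
  B2 = {s2, s3, t2, t3}
  B3 = {s4, s5, t4, t5}
s0 ∈ B0, t0 ∈ B0 → same block
Bisimilar ⇒ trace-equivalent.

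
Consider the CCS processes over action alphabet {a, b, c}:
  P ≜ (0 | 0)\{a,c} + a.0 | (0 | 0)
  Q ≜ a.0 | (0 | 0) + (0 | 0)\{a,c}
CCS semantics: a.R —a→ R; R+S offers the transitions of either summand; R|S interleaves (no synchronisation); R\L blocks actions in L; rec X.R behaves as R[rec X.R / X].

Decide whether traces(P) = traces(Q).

traces(P) = traces(Q)

Reachable graph of P (2 states):
  p0 = (0 | 0)\{a,c} + a.0 | (0 | 0) has moves ··a··> p1
  p1 = 0 | (0 | 0) has moves stopped
Reachable graph of Q (2 states):
  q0 = a.0 | (0 | 0) + (0 | 0)\{a,c} has moves ··a··> q1
  q1 = 0 | (0 | 0) has moves stopped
Coarsest stable partition (strong bisimilarity classes):
  B0 = {p0, q0}
  B1 = {p1, q1}
p0 ∈ B0, q0 ∈ B0 → same block
Bisimilar ⇒ trace-equivalent.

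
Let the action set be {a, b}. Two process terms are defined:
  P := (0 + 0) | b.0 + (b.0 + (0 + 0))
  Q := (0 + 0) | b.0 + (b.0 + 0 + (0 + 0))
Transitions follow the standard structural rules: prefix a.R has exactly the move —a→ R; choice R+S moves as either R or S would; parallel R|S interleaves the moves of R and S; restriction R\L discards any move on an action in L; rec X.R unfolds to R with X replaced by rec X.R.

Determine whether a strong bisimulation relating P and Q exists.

YES

LTS(P): 3 reachable states
  s0 = (0 + 0) | b.0 + (b.0 + (0 + 0)) | -b-> s1, -b-> s2
  s1 = (0 + 0) | 0 | deadlocked
  s2 = 0 | deadlocked
LTS(Q): 3 reachable states
  t0 = (0 + 0) | b.0 + (b.0 + 0 + (0 + 0)) | -b-> t1, -b-> t2
  t1 = (0 + 0) | 0 | deadlocked
  t2 = 0 | deadlocked
Coarsest stable partition (strong bisimilarity classes):
  B0 = {s0, t0}
  B1 = {s1, s2, t1, t2}
s0 ∈ B0, t0 ∈ B0 → same block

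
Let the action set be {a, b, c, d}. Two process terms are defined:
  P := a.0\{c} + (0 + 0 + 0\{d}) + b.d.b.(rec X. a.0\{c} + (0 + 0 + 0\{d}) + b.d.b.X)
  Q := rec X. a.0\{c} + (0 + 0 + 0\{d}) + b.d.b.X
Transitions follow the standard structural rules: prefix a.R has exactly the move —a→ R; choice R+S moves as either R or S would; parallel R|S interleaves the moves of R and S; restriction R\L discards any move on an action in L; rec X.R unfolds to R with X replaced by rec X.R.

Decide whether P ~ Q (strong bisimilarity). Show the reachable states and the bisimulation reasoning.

P ~ Q

Reachable graph of P (5 states):
  u0 = a.0\{c} + (0 + 0 + 0\{d}) + b.d.b.(rec X. a.0\{c} + (0 + 0 + 0\{d}) + b.d.b.X) | -a-> u1, -b-> u2
  u1 = 0\{c} | ·
  u2 = d.b.(rec X. a.0\{c} + (0 + 0 + 0\{d}) + b.d.b.X) | -d-> u3
  u3 = b.(rec X. a.0\{c} + (0 + 0 + 0\{d}) + b.d.b.X) | -b-> u4
  u4 = rec X. a.0\{c} + (0 + 0 + 0\{d}) + b.d.b.X | -a-> u1, -b-> u2
Reachable graph of Q (4 states):
  v0 = rec X. a.0\{c} + (0 + 0 + 0\{d}) + b.d.b.X | -a-> v1, -b-> v2
  v1 = 0\{c} | ·
  v2 = d.b.(rec X. a.0\{c} + (0 + 0 + 0\{d}) + b.d.b.X) | -d-> v3
  v3 = b.(rec X. a.0\{c} + (0 + 0 + 0\{d}) + b.d.b.X) | -b-> v0
Partition-refinement fixed point:
  B0 = {u0, u4, v0}
  B1 = {u2, v2}
  B2 = {u3, v3}
  B3 = {u1, v1}
u0 ∈ B0, v0 ∈ B0 → same block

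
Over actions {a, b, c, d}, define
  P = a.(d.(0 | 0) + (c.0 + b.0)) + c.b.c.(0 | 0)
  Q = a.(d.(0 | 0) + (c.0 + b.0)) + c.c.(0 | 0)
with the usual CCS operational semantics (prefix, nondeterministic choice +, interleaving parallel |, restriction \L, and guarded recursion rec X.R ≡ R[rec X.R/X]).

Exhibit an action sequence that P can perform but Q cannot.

Reachable graph of P (6 states):
  p0 = a.(d.(0 | 0) + (c.0 + b.0)) + c.b.c.(0 | 0) has moves -a-> p1, -c-> p2
  p1 = d.(0 | 0) + (c.0 + b.0) has moves -b-> p3, -c-> p3, -d-> p4
  p2 = b.c.(0 | 0) has moves -b-> p5
  p3 = 0 has moves deadlocked
  p4 = 0 | 0 has moves deadlocked
  p5 = c.(0 | 0) has moves -c-> p4
Reachable graph of Q (5 states):
  q0 = a.(d.(0 | 0) + (c.0 + b.0)) + c.c.(0 | 0) has moves -a-> q1, -c-> q2
  q1 = d.(0 | 0) + (c.0 + b.0) has moves -b-> q3, -c-> q3, -d-> q4
  q2 = c.(0 | 0) has moves -c-> q4
  q3 = 0 has moves deadlocked
  q4 = 0 | 0 has moves deadlocked
Run σ = ⟨cb⟩ on P: start {p0}
  step 1 (c): {p2}
  step 2 (b): {p5}
  ✓ P
Run σ = ⟨cb⟩ on Q: start {q0}
  step 1 (c): {q2}
  step 2 (b): ∅  — Q cannot continue

cb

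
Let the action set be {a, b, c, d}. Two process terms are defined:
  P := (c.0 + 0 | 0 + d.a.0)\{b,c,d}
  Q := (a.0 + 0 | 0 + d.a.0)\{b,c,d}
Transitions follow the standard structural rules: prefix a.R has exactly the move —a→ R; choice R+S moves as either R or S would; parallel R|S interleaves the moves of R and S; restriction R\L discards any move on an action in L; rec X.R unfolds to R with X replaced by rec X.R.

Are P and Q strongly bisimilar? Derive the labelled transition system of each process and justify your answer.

LTS(P): 1 reachable states
  u0 = (c.0 + 0 | 0 + d.a.0)\{b,c,d} | (no moves)
LTS(Q): 2 reachable states
  v0 = (a.0 + 0 | 0 + d.a.0)\{b,c,d} | -a-> v1
  v1 = 0\{b,c,d} | (no moves)
Coarsest stable partition (strong bisimilarity classes):
  B0 = {u0, v1}
  B1 = {v0}
u0 ∈ B0, v0 ∈ B1 → different blocks

NO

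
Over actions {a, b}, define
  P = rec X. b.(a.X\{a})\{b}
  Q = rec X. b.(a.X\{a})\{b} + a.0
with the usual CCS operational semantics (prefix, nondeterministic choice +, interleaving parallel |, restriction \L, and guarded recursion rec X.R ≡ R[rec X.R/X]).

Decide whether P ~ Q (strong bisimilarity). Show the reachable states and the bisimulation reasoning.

not bisimilar

P's transition system — 3 states:
  u0 = rec X. b.(a.X\{a})\{b} | —b→ u1
  u1 = (a.(rec X. b.(a.X\{a})\{b})\{a})\{b} | —a→ u2
  u2 = (rec X. b.(a.X\{a})\{b})\{a}\{b} | ·
Q's transition system — 4 states:
  v0 = rec X. b.(a.X\{a})\{b} + a.0 | —a→ v1, —b→ v2
  v1 = 0 | ·
  v2 = (a.(rec X. b.(a.X\{a})\{b} + a.0)\{a})\{b} | —a→ v3
  v3 = (rec X. b.(a.X\{a})\{b} + a.0)\{a}\{b} | ·
Coarsest stable partition (strong bisimilarity classes):
  B0 = {u0}
  B1 = {u1, v2}
  B2 = {u2, v1, v3}
  B3 = {v0}
u0 ∈ B0, v0 ∈ B3 → different blocks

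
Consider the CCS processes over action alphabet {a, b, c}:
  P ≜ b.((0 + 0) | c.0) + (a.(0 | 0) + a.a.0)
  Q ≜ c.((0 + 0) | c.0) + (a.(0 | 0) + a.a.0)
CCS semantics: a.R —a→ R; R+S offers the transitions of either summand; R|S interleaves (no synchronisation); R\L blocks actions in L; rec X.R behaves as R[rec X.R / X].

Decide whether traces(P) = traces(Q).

traces(P) ≠ traces(Q) — witness ⟨b⟩

Reachable graph of P (6 states):
  s0 = b.((0 + 0) | c.0) + (a.(0 | 0) + a.a.0) ⊢ =a=> s1, =a=> s2, =b=> s3
  s1 = 0 | 0 ⊢ ∅
  s2 = a.0 ⊢ =a=> s4
  s3 = (0 + 0) | c.0 ⊢ =c=> s5
  s4 = 0 ⊢ ∅
  s5 = (0 + 0) | 0 ⊢ ∅
Reachable graph of Q (6 states):
  t0 = c.((0 + 0) | c.0) + (a.(0 | 0) + a.a.0) ⊢ =a=> t1, =a=> t2, =c=> t3
  t1 = 0 | 0 ⊢ ∅
  t2 = a.0 ⊢ =a=> t4
  t3 = (0 + 0) | c.0 ⊢ =c=> t5
  t4 = 0 ⊢ ∅
  t5 = (0 + 0) | 0 ⊢ ∅
Executing b from P (initial set {s0}):
  step 1 (b): {s3}
  — P admits the full trace.
Executing b from Q (initial set {t0}):
  step 1 (b): ∅  — Q cannot continue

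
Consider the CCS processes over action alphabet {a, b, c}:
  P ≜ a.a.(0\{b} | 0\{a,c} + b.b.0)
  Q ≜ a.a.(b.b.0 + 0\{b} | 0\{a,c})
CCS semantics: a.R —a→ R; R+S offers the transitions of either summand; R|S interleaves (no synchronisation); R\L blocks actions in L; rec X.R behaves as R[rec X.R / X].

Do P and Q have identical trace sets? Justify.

Reachable graph of P (5 states):
  m0 = a.a.(0\{b} | 0\{a,c} + b.b.0) → —a→ m1
  m1 = a.(0\{b} | 0\{a,c} + b.b.0) → —a→ m2
  m2 = 0\{b} | 0\{a,c} + b.b.0 → —b→ m3
  m3 = b.0 → —b→ m4
  m4 = 0 → (no moves)
Reachable graph of Q (5 states):
  n0 = a.a.(b.b.0 + 0\{b} | 0\{a,c}) → —a→ n1
  n1 = a.(b.b.0 + 0\{b} | 0\{a,c}) → —a→ n2
  n2 = b.b.0 + 0\{b} | 0\{a,c} → —b→ n3
  n3 = b.0 → —b→ n4
  n4 = 0 → (no moves)
Bisimilarity quotient blocks:
  B0 = {m0, n0}
  B1 = {m1, n1}
  B2 = {m2, n2}
  B3 = {m3, n3}
  B4 = {m4, n4}
m0 ∈ B0, n0 ∈ B0 → same block
Bisimilar ⇒ trace-equivalent.

YES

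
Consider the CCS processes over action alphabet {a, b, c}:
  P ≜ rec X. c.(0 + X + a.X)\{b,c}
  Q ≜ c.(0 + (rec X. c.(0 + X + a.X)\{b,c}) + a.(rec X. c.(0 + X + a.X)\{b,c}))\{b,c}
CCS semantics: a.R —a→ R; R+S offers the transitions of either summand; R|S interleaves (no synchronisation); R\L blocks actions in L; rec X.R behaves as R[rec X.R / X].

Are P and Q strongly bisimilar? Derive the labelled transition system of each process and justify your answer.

P ~ Q

P's transition system — 3 states:
  p0 = rec X. c.(0 + X + a.X)\{b,c} ⊢ -c-> p1
  p1 = (0 + (rec X. c.(0 + X + a.X)\{b,c}) + a.(rec X. c.(0 + X + a.X)\{b,c}))\{b,c} ⊢ -a-> p2
  p2 = (rec X. c.(0 + X + a.X)\{b,c})\{b,c} ⊢ (no moves)
Q's transition system — 3 states:
  q0 = c.(0 + (rec X. c.(0 + X + a.X)\{b,c}) + a.(rec X. c.(0 + X + a.X)\{b,c}))\{b,c} ⊢ -c-> q1
  q1 = (0 + (rec X. c.(0 + X + a.X)\{b,c}) + a.(rec X. c.(0 + X + a.X)\{b,c}))\{b,c} ⊢ -a-> q2
  q2 = (rec X. c.(0 + X + a.X)\{b,c})\{b,c} ⊢ (no moves)
Bisimilarity quotient blocks:
  B0 = {p0, q0}
  B1 = {p1, q1}
  B2 = {p2, q2}
p0 ∈ B0, q0 ∈ B0 → same block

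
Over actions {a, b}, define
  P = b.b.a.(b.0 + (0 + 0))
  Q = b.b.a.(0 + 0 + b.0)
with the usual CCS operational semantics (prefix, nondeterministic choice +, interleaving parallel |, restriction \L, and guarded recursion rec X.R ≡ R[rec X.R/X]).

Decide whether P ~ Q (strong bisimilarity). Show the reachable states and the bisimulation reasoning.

P's transition system — 5 states:
  p0 = b.b.a.(b.0 + (0 + 0)) → =b=> p1
  p1 = b.a.(b.0 + (0 + 0)) → =b=> p2
  p2 = a.(b.0 + (0 + 0)) → =a=> p3
  p3 = b.0 + (0 + 0) → =b=> p4
  p4 = 0 → (no moves)
Q's transition system — 5 states:
  q0 = b.b.a.(0 + 0 + b.0) → =b=> q1
  q1 = b.a.(0 + 0 + b.0) → =b=> q2
  q2 = a.(0 + 0 + b.0) → =a=> q3
  q3 = 0 + 0 + b.0 → =b=> q4
  q4 = 0 → (no moves)
Bisimilarity quotient blocks:
  B0 = {p0, q0}
  B1 = {p1, q1}
  B2 = {p2, q2}
  B3 = {p3, q3}
  B4 = {p4, q4}
p0 ∈ B0, q0 ∈ B0 → same block

P ~ Q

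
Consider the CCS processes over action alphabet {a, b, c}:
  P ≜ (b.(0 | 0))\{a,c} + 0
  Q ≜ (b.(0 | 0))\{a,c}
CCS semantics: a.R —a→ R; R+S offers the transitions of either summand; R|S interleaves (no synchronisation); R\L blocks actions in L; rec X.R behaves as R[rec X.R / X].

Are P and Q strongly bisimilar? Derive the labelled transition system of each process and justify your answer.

bisimilar

Reachable graph of P (2 states):
  p0 = (b.(0 | 0))\{a,c} + 0 has moves =b=> p1
  p1 = (0 | 0)\{a,c} has moves ∅
Reachable graph of Q (2 states):
  q0 = (b.(0 | 0))\{a,c} has moves =b=> q1
  q1 = (0 | 0)\{a,c} has moves ∅
Coarsest stable partition (strong bisimilarity classes):
  B0 = {p0, q0}
  B1 = {p1, q1}
p0 ∈ B0, q0 ∈ B0 → same block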